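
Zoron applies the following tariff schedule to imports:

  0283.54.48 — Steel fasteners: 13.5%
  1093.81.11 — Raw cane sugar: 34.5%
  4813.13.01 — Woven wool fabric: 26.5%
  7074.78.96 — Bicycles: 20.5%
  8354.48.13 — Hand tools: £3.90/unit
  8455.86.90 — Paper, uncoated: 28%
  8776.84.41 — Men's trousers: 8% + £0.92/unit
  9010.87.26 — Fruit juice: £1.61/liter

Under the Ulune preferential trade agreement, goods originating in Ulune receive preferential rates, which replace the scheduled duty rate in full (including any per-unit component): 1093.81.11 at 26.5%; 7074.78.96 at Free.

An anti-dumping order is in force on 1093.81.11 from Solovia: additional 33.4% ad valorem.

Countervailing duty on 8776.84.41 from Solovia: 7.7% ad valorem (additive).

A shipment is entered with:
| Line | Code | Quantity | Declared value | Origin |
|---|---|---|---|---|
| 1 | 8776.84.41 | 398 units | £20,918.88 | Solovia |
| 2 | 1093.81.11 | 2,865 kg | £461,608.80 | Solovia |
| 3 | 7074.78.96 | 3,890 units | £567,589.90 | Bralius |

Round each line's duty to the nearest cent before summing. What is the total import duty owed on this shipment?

Line 1 (8776.84.41, Solovia, 398 units, £20,918.88):
Base rate for 8776.84.41 is 8% + £0.92/unit.
Additional duty on 8776.84.41 from Solovia: +7.7%. Applied ad valorem rate: 8% + 7.7% = 15.7%.
Duty = £20,918.88 × 15.7% + 398 × £0.92 = £3,650.42.
Line 2 (1093.81.11, Solovia, 2,865 kg, £461,608.80):
Base rate for 1093.81.11 is 34.5%.
1093.81.11 has an FTA preferential rate, but origin Solovia is not Ulune; base rate stands.
Additional duty on 1093.81.11 from Solovia: +33.4%. Applied ad valorem rate: 34.5% + 33.4% = 67.9%.
Duty = £461,608.80 × 67.9% = £313,432.38.
Line 3 (7074.78.96, Bralius, 3,890 units, £567,589.90):
Base rate for 7074.78.96 is 20.5%.
7074.78.96 has an FTA preferential rate, but origin Bralius is not Ulune; base rate stands.
Duty = £567,589.90 × 20.5% = £116,355.93.
Total = £3,650.42 + £313,432.38 + £116,355.93 = £433,438.73.

£433,438.73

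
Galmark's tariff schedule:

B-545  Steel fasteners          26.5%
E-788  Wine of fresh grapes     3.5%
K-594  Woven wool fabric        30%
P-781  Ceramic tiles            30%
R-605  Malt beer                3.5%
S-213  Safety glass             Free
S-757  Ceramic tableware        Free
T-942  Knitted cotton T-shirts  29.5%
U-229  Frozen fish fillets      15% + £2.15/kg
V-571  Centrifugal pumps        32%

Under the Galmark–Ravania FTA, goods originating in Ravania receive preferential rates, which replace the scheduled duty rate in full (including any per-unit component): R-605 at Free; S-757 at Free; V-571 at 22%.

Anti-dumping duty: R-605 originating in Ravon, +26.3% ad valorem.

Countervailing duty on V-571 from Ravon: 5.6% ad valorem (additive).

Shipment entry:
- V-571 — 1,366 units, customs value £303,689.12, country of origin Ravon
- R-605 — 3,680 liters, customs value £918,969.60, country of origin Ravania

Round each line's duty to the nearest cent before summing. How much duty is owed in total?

£114,187.11

Line 1 (V-571, Ravon, 1,366 units, £303,689.12):
Base rate for V-571 is 32%.
V-571 has an FTA preferential rate, but origin Ravon is not Ravania; base rate stands.
Additional duty on V-571 from Ravon: +5.6%. Applied ad valorem rate: 32% + 5.6% = 37.6%.
Duty = £303,689.12 × 37.6% = £114,187.11.
Line 2 (R-605, Ravania, 3,680 liters, £918,969.60):
Base rate for R-605 is 3.5%.
Origin Ravania qualifies under the Galmark–Ravania agreement and R-605 is covered: preferential rate Free applies instead.
The additional-duty order on R-605 targets Ravon, not Ravania; it does not apply.
Duty = £918,969.60 × 0% = £0.00.
Total = £114,187.11 + £0.00 = £114,187.11.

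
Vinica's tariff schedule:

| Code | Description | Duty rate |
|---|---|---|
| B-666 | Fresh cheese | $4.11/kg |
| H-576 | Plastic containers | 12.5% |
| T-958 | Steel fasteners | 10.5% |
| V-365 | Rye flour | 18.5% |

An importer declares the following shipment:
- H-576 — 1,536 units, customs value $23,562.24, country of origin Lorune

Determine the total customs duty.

Line 1 (H-576, Lorune, 1,536 units, $23,562.24):
Base rate for H-576 is 12.5%.
Duty = $23,562.24 × 12.5% = $2,945.28.

$2,945.28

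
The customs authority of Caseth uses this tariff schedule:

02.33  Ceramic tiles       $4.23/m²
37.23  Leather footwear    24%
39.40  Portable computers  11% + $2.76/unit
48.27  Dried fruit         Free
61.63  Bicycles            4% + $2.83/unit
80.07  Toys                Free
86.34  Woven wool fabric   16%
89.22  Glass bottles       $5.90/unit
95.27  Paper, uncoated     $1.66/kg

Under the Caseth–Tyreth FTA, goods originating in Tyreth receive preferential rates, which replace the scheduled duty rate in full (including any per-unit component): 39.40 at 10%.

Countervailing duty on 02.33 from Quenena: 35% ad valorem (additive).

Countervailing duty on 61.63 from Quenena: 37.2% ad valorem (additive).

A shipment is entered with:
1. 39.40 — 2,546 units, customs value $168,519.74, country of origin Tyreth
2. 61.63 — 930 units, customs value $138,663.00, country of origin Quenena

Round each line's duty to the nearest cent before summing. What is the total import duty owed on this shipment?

$76,613.03

Line 1 (39.40, Tyreth, 2,546 units, $168,519.74):
Base rate for 39.40 is 11% + $2.76/unit.
Origin Tyreth qualifies under the Caseth–Tyreth agreement and 39.40 is covered: preferential rate 10% applies instead.
Duty = $168,519.74 × 10% = $16,851.97.
Line 2 (61.63, Quenena, 930 units, $138,663.00):
Base rate for 61.63 is 4% + $2.83/unit.
Additional duty on 61.63 from Quenena: +37.2%. Applied ad valorem rate: 4% + 37.2% = 41.2%.
Duty = $138,663.00 × 41.2% + 930 × $2.83 = $59,761.06.
Total = $16,851.97 + $59,761.06 = $76,613.03.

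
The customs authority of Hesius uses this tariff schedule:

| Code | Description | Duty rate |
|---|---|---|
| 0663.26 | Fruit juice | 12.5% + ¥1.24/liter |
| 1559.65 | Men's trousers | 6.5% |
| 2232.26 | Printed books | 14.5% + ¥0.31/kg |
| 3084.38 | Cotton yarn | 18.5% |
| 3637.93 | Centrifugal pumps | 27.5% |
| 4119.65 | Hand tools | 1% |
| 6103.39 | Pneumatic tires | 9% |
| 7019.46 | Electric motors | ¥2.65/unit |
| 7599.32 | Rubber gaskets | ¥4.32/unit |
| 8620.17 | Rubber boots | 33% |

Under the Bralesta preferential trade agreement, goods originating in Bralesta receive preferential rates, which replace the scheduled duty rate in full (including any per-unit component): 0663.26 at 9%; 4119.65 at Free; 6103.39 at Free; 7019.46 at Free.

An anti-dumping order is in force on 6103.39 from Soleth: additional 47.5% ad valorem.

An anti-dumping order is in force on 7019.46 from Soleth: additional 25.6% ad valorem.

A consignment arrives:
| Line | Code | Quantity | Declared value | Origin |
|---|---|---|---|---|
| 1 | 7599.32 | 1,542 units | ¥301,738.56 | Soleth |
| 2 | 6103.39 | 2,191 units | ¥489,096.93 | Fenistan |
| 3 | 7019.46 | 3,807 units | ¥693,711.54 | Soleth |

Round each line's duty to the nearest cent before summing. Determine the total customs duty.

Line 1 (7599.32, Soleth, 1,542 units, ¥301,738.56):
Base rate for 7599.32 is ¥4.32/unit.
Duty = 1,542 × ¥4.32 = ¥6,661.44.
Line 2 (6103.39, Fenistan, 2,191 units, ¥489,096.93):
Base rate for 6103.39 is 9%.
6103.39 has an FTA preferential rate, but origin Fenistan is not Bralesta; base rate stands.
The additional-duty order on 6103.39 targets Soleth, not Fenistan; it does not apply.
Duty = ¥489,096.93 × 9% = ¥44,018.72.
Line 3 (7019.46, Soleth, 3,807 units, ¥693,711.54):
Base rate for 7019.46 is ¥2.65/unit.
7019.46 has an FTA preferential rate, but origin Soleth is not Bralesta; base rate stands.
Additional duty on 7019.46 from Soleth: +25.6% ad valorem. Applied ad valorem rate = 25.6%.
Duty = ¥693,711.54 × 25.6% + 3,807 × ¥2.65 = ¥187,678.70.
Total = ¥6,661.44 + ¥44,018.72 + ¥187,678.70 = ¥238,358.86.

¥238,358.86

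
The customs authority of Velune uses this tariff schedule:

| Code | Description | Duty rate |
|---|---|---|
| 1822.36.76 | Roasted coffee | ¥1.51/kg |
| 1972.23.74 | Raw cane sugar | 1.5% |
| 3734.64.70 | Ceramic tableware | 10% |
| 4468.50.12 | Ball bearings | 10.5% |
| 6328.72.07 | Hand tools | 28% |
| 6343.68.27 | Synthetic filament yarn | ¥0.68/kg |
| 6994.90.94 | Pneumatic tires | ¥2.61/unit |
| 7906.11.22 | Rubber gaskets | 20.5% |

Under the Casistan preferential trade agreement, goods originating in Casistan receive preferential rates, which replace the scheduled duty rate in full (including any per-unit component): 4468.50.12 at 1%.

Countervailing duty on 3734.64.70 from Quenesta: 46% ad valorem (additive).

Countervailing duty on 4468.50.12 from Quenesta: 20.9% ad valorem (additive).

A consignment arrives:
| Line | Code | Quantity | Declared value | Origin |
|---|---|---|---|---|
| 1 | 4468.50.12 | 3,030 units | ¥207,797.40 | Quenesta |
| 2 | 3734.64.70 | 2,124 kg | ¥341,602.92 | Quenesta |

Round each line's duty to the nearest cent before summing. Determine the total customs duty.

¥256,546.02

Line 1 (4468.50.12, Quenesta, 3,030 units, ¥207,797.40):
Base rate for 4468.50.12 is 10.5%.
4468.50.12 has an FTA preferential rate, but origin Quenesta is not Casistan; base rate stands.
Additional duty on 4468.50.12 from Quenesta: +20.9%. Applied ad valorem rate: 10.5% + 20.9% = 31.4%.
Duty = ¥207,797.40 × 31.4% = ¥65,248.38.
Line 2 (3734.64.70, Quenesta, 2,124 kg, ¥341,602.92):
Base rate for 3734.64.70 is 10%.
Additional duty on 3734.64.70 from Quenesta: +46%. Applied ad valorem rate: 10% + 46% = 56%.
Duty = ¥341,602.92 × 56% = ¥191,297.64.
Total = ¥65,248.38 + ¥191,297.64 = ¥256,546.02.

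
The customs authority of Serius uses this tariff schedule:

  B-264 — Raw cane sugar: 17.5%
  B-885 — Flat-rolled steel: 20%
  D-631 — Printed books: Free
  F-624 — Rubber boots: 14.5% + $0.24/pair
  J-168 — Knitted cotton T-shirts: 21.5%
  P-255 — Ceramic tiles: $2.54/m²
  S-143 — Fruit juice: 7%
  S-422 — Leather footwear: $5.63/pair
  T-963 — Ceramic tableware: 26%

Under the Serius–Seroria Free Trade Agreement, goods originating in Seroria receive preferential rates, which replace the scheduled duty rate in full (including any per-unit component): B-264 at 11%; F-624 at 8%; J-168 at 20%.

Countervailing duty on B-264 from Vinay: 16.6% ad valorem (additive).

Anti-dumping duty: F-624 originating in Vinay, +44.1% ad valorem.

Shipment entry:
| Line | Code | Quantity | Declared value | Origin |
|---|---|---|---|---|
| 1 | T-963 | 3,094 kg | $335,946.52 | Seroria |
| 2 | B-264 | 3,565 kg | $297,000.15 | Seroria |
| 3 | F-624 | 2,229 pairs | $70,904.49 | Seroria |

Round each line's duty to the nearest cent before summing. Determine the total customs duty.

Line 1 (T-963, Seroria, 3,094 kg, $335,946.52):
Base rate for T-963 is 26%.
Origin Seroria is the FTA partner but T-963 is not on the preference list; base rate stands.
Duty = $335,946.52 × 26% = $87,346.10.
Line 2 (B-264, Seroria, 3,565 kg, $297,000.15):
Base rate for B-264 is 17.5%.
Origin Seroria qualifies under the Serius–Seroria agreement and B-264 is covered: preferential rate 11% applies instead.
The additional-duty order on B-264 targets Vinay, not Seroria; it does not apply.
Duty = $297,000.15 × 11% = $32,670.02.
Line 3 (F-624, Seroria, 2,229 pairs, $70,904.49):
Base rate for F-624 is 14.5% + $0.24/pair.
Origin Seroria qualifies under the Serius–Seroria agreement and F-624 is covered: preferential rate 8% applies instead.
The additional-duty order on F-624 targets Vinay, not Seroria; it does not apply.
Duty = $70,904.49 × 8% = $5,672.36.
Total = $87,346.10 + $32,670.02 + $5,672.36 = $125,688.48.

$125,688.48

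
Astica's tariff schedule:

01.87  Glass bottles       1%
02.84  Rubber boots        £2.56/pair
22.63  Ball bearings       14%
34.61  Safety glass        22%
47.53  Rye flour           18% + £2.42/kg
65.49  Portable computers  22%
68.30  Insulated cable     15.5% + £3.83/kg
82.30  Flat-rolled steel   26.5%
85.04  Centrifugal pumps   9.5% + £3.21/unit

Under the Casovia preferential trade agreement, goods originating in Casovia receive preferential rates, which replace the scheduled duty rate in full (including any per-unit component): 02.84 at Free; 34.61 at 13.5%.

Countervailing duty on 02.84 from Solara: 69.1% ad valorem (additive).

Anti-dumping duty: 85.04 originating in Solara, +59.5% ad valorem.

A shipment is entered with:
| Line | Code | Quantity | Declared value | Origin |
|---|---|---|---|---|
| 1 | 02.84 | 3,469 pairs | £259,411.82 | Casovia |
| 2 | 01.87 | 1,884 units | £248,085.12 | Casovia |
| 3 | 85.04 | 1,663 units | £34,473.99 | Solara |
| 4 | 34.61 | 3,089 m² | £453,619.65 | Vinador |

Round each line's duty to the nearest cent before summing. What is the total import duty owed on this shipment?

£131,402.45

Line 1 (02.84, Casovia, 3,469 pairs, £259,411.82):
Base rate for 02.84 is £2.56/pair.
Origin Casovia qualifies under the Astica–Casovia agreement and 02.84 is covered: preferential rate Free applies instead.
The additional-duty order on 02.84 targets Solara, not Casovia; it does not apply.
Duty = £259,411.82 × 0% = £0.00.
Line 2 (01.87, Casovia, 1,884 units, £248,085.12):
Base rate for 01.87 is 1%.
Origin Casovia is the FTA partner but 01.87 is not on the preference list; base rate stands.
Duty = £248,085.12 × 1% = £2,480.85.
Line 3 (85.04, Solara, 1,663 units, £34,473.99):
Base rate for 85.04 is 9.5% + £3.21/unit.
Additional duty on 85.04 from Solara: +59.5%. Applied ad valorem rate: 9.5% + 59.5% = 69%.
Duty = £34,473.99 × 69% + 1,663 × £3.21 = £29,125.28.
Line 4 (34.61, Vinador, 3,089 m², £453,619.65):
Base rate for 34.61 is 22%.
34.61 has an FTA preferential rate, but origin Vinador is not Casovia; base rate stands.
Duty = £453,619.65 × 22% = £99,796.32.
Total = £0.00 + £2,480.85 + £29,125.28 + £99,796.32 = £131,402.45.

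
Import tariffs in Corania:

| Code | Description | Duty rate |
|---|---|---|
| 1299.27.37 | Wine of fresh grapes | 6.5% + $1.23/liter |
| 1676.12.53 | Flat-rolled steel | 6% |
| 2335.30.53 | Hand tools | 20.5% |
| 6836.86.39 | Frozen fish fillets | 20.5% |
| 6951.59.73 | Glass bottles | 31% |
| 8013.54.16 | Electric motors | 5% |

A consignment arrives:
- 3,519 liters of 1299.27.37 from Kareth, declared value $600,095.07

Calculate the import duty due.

$43,334.55

Line 1 (1299.27.37, Kareth, 3,519 liters, $600,095.07):
Base rate for 1299.27.37 is 6.5% + $1.23/liter.
Duty = $600,095.07 × 6.5% + 3,519 × $1.23 = $43,334.55.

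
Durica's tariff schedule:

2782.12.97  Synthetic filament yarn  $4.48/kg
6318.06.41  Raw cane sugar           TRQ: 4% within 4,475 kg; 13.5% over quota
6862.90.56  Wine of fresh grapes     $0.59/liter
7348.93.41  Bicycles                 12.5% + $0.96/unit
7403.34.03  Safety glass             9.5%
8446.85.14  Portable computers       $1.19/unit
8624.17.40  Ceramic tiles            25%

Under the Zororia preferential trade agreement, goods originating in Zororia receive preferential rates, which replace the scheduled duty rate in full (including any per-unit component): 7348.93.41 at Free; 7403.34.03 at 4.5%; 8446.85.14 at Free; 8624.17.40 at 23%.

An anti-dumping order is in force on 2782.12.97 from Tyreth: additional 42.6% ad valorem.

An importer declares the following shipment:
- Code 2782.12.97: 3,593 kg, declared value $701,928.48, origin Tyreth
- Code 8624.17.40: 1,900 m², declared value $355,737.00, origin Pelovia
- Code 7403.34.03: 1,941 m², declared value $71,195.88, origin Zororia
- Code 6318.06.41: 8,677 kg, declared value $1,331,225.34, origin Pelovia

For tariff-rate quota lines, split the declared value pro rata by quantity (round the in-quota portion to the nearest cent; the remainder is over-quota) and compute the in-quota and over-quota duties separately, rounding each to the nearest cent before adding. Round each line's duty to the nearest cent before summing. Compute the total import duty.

$521,748.97

Line 1 (2782.12.97, Tyreth, 3,593 kg, $701,928.48):
Base rate for 2782.12.97 is $4.48/kg.
Additional duty on 2782.12.97 from Tyreth: +42.6% ad valorem. Applied ad valorem rate = 42.6%.
Duty = $701,928.48 × 42.6% + 3,593 × $4.48 = $315,118.17.
Line 2 (8624.17.40, Pelovia, 1,900 m², $355,737.00):
Base rate for 8624.17.40 is 25%.
8624.17.40 has an FTA preferential rate, but origin Pelovia is not Zororia; base rate stands.
Duty = $355,737.00 × 25% = $88,934.25.
Line 3 (7403.34.03, Zororia, 1,941 m², $71,195.88):
Base rate for 7403.34.03 is 9.5%.
Origin Zororia qualifies under the Durica–Zororia agreement and 7403.34.03 is covered: preferential rate 4.5% applies instead.
Duty = $71,195.88 × 4.5% = $3,203.81.
Line 4 (6318.06.41, Pelovia, 8,677 kg, $1,331,225.34):
Code 6318.06.41 is under a tariff-rate quota (threshold 4,475 kg). In-quota: 4,475 kg at 4%; over-quota: 4,202 kg at 13.5%.
Pro-rata value split: in-quota = $1,331,225.34 × 4,475/8,677 = $686,554.50; over-quota = $1,331,225.34 − $686,554.50 = $644,670.84.
In-quota duty = $686,554.50 × 4% = $27,462.18. Over-quota duty = $644,670.84 × 13.5% = $87,030.56.
Line duty = $27,462.18 + $87,030.56 = $114,492.74.
Total = $315,118.17 + $88,934.25 + $3,203.81 + $114,492.74 = $521,748.97.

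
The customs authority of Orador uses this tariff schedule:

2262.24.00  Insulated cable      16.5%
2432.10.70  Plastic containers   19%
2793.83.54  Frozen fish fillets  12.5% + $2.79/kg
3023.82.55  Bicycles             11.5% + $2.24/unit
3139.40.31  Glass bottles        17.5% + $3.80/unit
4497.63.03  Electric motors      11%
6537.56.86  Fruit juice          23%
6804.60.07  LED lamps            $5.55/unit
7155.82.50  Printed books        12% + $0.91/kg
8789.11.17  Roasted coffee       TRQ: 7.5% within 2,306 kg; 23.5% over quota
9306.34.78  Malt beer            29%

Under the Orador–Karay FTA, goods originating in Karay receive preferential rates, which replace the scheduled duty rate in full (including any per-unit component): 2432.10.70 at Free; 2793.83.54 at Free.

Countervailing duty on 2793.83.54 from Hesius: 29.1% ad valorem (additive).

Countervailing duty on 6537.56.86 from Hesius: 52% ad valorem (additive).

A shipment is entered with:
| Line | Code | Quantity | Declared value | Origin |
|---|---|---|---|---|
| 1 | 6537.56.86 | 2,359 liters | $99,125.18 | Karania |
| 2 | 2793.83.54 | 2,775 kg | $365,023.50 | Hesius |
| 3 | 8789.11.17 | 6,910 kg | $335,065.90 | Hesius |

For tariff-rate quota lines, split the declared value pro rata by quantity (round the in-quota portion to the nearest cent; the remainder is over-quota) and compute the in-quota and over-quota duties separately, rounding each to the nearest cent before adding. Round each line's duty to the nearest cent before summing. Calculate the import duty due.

$243,240.44

Line 1 (6537.56.86, Karania, 2,359 liters, $99,125.18):
Base rate for 6537.56.86 is 23%.
The additional-duty order on 6537.56.86 targets Hesius, not Karania; it does not apply.
Duty = $99,125.18 × 23% = $22,798.79.
Line 2 (2793.83.54, Hesius, 2,775 kg, $365,023.50):
Base rate for 2793.83.54 is 12.5% + $2.79/kg.
2793.83.54 has an FTA preferential rate, but origin Hesius is not Karay; base rate stands.
Additional duty on 2793.83.54 from Hesius: +29.1%. Applied ad valorem rate: 12.5% + 29.1% = 41.6%.
Duty = $365,023.50 × 41.6% + 2,775 × $2.79 = $159,592.03.
Line 3 (8789.11.17, Hesius, 6,910 kg, $335,065.90):
Code 8789.11.17 is under a tariff-rate quota (threshold 2,306 kg). In-quota: 2,306 kg at 7.5%; over-quota: 4,604 kg at 23.5%.
Pro-rata value split: in-quota = $335,065.90 × 2,306/6,910 = $111,817.94; over-quota = $335,065.90 − $111,817.94 = $223,247.96.
In-quota duty = $111,817.94 × 7.5% = $8,386.35. Over-quota duty = $223,247.96 × 23.5% = $52,463.27.
Line duty = $8,386.35 + $52,463.27 = $60,849.62.
Total = $22,798.79 + $159,592.03 + $60,849.62 = $243,240.44.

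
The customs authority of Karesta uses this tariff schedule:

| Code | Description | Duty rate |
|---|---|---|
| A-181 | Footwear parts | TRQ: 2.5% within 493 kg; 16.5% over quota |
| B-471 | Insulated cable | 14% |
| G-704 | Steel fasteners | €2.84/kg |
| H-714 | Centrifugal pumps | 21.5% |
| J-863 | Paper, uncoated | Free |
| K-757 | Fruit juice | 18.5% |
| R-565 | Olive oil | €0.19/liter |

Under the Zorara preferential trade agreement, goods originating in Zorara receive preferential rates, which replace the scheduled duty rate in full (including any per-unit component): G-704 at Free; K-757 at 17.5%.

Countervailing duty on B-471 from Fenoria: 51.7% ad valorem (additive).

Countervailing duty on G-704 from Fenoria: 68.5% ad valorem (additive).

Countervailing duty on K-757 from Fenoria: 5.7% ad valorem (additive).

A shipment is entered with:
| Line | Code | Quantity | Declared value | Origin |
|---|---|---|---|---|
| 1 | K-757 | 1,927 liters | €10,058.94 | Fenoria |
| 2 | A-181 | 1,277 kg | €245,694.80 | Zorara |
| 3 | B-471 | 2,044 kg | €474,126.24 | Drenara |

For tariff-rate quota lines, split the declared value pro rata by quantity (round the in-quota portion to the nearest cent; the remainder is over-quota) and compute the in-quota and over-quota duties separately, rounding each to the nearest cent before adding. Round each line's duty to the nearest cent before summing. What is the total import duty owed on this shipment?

€96,072.12

Line 1 (K-757, Fenoria, 1,927 liters, €10,058.94):
Base rate for K-757 is 18.5%.
K-757 has an FTA preferential rate, but origin Fenoria is not Zorara; base rate stands.
Additional duty on K-757 from Fenoria: +5.7%. Applied ad valorem rate: 18.5% + 5.7% = 24.2%.
Duty = €10,058.94 × 24.2% = €2,434.26.
Line 2 (A-181, Zorara, 1,277 kg, €245,694.80):
Code A-181 is under a tariff-rate quota (threshold 493 kg). In-quota: 493 kg at 2.5%; over-quota: 784 kg at 16.5%.
Pro-rata value split: in-quota = €245,694.80 × 493/1,277 = €94,853.20; over-quota = €245,694.80 − €94,853.20 = €150,841.60.
In-quota duty = €94,853.20 × 2.5% = €2,371.33. Over-quota duty = €150,841.60 × 16.5% = €24,888.86.
Line duty = €2,371.33 + €24,888.86 = €27,260.19.
Line 3 (B-471, Drenara, 2,044 kg, €474,126.24):
Base rate for B-471 is 14%.
The additional-duty order on B-471 targets Fenoria, not Drenara; it does not apply.
Duty = €474,126.24 × 14% = €66,377.67.
Total = €2,434.26 + €27,260.19 + €66,377.67 = €96,072.12.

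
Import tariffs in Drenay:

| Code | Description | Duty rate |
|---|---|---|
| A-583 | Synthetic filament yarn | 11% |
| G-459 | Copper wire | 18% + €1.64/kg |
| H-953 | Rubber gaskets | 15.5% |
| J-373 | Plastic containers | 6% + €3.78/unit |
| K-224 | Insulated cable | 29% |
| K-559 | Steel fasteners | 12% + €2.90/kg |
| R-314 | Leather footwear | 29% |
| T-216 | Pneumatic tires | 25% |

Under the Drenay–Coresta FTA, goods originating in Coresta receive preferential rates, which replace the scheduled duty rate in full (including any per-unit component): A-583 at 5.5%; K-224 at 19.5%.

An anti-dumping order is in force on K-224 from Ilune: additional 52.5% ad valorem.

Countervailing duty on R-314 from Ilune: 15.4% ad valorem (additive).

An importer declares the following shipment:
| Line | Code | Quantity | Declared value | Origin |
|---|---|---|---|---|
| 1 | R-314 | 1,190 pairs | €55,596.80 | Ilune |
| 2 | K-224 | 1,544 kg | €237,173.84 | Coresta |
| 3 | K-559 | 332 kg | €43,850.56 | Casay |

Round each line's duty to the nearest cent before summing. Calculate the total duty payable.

€77,158.75

Line 1 (R-314, Ilune, 1,190 pairs, €55,596.80):
Base rate for R-314 is 29%.
Additional duty on R-314 from Ilune: +15.4%. Applied ad valorem rate: 29% + 15.4% = 44.4%.
Duty = €55,596.80 × 44.4% = €24,684.98.
Line 2 (K-224, Coresta, 1,544 kg, €237,173.84):
Base rate for K-224 is 29%.
Origin Coresta qualifies under the Drenay–Coresta agreement and K-224 is covered: preferential rate 19.5% applies instead.
The additional-duty order on K-224 targets Ilune, not Coresta; it does not apply.
Duty = €237,173.84 × 19.5% = €46,248.90.
Line 3 (K-559, Casay, 332 kg, €43,850.56):
Base rate for K-559 is 12% + €2.90/kg.
Duty = €43,850.56 × 12% + 332 × €2.90 = €6,224.87.
Total = €24,684.98 + €46,248.90 + €6,224.87 = €77,158.75.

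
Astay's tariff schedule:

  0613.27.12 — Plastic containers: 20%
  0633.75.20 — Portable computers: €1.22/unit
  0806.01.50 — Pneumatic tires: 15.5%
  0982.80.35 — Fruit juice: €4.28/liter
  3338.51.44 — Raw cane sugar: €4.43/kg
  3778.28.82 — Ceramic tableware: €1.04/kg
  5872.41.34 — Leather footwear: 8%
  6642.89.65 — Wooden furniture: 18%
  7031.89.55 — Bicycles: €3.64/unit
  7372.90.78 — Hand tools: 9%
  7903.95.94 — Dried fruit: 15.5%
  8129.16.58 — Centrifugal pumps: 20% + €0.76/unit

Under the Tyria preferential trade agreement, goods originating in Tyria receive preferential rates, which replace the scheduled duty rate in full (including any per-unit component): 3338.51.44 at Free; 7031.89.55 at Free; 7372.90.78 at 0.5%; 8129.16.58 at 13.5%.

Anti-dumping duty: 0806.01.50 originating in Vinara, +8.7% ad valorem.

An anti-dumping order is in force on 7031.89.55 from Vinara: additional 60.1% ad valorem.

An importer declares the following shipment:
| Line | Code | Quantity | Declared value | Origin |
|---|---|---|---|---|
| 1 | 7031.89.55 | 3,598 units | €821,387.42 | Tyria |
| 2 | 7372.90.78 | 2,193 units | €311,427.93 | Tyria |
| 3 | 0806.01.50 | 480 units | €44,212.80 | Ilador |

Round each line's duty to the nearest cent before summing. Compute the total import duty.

€8,410.12

Line 1 (7031.89.55, Tyria, 3,598 units, €821,387.42):
Base rate for 7031.89.55 is €3.64/unit.
Origin Tyria qualifies under the Astay–Tyria agreement and 7031.89.55 is covered: preferential rate Free applies instead.
The additional-duty order on 7031.89.55 targets Vinara, not Tyria; it does not apply.
Duty = €821,387.42 × 0% = €0.00.
Line 2 (7372.90.78, Tyria, 2,193 units, €311,427.93):
Base rate for 7372.90.78 is 9%.
Origin Tyria qualifies under the Astay–Tyria agreement and 7372.90.78 is covered: preferential rate 0.5% applies instead.
Duty = €311,427.93 × 0.5% = €1,557.14.
Line 3 (0806.01.50, Ilador, 480 units, €44,212.80):
Base rate for 0806.01.50 is 15.5%.
The additional-duty order on 0806.01.50 targets Vinara, not Ilador; it does not apply.
Duty = €44,212.80 × 15.5% = €6,852.98.
Total = €0.00 + €1,557.14 + €6,852.98 = €8,410.12.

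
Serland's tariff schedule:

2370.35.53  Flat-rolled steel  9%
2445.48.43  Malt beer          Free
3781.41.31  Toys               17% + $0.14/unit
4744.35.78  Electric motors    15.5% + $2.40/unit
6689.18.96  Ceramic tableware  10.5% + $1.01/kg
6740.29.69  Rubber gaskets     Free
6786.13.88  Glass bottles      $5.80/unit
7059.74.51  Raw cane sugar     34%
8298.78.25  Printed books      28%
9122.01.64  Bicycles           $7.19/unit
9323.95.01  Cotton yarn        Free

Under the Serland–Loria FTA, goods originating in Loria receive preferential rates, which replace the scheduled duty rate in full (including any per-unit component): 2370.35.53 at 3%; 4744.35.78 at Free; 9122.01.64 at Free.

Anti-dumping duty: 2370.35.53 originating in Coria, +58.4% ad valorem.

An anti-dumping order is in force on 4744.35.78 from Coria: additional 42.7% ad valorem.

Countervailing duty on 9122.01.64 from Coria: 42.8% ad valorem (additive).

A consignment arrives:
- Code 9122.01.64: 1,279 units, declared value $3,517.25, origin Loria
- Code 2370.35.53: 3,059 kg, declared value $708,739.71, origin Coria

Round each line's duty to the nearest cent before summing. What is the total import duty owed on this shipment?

Line 1 (9122.01.64, Loria, 1,279 units, $3,517.25):
Base rate for 9122.01.64 is $7.19/unit.
Origin Loria qualifies under the Serland–Loria agreement and 9122.01.64 is covered: preferential rate Free applies instead.
The additional-duty order on 9122.01.64 targets Coria, not Loria; it does not apply.
Duty = $3,517.25 × 0% = $0.00.
Line 2 (2370.35.53, Coria, 3,059 kg, $708,739.71):
Base rate for 2370.35.53 is 9%.
2370.35.53 has an FTA preferential rate, but origin Coria is not Loria; base rate stands.
Additional duty on 2370.35.53 from Coria: +58.4%. Applied ad valorem rate: 9% + 58.4% = 67.4%.
Duty = $708,739.71 × 67.4% = $477,690.56.
Total = $0.00 + $477,690.56 = $477,690.56.

$477,690.56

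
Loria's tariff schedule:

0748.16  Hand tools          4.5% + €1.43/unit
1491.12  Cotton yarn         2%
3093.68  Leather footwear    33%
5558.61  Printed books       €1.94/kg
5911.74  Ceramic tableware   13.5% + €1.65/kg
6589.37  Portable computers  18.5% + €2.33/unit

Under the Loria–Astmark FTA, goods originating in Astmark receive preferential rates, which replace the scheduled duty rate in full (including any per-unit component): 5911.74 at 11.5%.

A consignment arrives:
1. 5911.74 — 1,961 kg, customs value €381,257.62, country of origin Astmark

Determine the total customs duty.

€43,844.63

Line 1 (5911.74, Astmark, 1,961 kg, €381,257.62):
Base rate for 5911.74 is 13.5% + €1.65/kg.
Origin Astmark qualifies under the Loria–Astmark agreement and 5911.74 is covered: preferential rate 11.5% applies instead.
Duty = €381,257.62 × 11.5% = €43,844.63.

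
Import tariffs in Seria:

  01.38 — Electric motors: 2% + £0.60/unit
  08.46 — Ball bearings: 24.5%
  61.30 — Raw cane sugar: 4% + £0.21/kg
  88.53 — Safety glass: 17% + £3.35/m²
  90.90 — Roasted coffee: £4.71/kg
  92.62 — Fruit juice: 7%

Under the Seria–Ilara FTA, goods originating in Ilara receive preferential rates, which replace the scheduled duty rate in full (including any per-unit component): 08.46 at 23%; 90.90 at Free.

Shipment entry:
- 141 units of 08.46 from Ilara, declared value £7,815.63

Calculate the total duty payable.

£1,797.59

Line 1 (08.46, Ilara, 141 units, £7,815.63):
Base rate for 08.46 is 24.5%.
Origin Ilara qualifies under the Seria–Ilara agreement and 08.46 is covered: preferential rate 23% applies instead.
Duty = £7,815.63 × 23% = £1,797.59.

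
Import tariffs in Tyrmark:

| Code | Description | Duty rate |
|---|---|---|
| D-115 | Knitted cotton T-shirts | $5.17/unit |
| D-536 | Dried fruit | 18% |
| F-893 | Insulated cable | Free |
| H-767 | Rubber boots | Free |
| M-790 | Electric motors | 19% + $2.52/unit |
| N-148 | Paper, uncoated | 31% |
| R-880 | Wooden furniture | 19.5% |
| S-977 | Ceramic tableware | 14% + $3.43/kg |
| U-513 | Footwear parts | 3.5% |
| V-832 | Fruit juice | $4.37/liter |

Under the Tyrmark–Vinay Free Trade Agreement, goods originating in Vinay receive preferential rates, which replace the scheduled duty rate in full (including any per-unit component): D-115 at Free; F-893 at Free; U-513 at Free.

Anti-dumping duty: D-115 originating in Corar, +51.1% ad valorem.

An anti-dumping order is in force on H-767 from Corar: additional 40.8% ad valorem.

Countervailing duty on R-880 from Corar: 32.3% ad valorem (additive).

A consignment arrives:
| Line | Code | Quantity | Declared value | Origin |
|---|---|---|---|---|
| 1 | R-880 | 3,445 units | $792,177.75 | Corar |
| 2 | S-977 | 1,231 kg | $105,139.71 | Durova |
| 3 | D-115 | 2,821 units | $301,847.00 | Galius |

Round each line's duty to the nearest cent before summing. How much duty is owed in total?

Line 1 (R-880, Corar, 3,445 units, $792,177.75):
Base rate for R-880 is 19.5%.
Additional duty on R-880 from Corar: +32.3%. Applied ad valorem rate: 19.5% + 32.3% = 51.8%.
Duty = $792,177.75 × 51.8% = $410,348.07.
Line 2 (S-977, Durova, 1,231 kg, $105,139.71):
Base rate for S-977 is 14% + $3.43/kg.
Duty = $105,139.71 × 14% + 1,231 × $3.43 = $18,941.89.
Line 3 (D-115, Galius, 2,821 units, $301,847.00):
Base rate for D-115 is $5.17/unit.
D-115 has an FTA preferential rate, but origin Galius is not Vinay; base rate stands.
The additional-duty order on D-115 targets Corar, not Galius; it does not apply.
Duty = 2,821 × $5.17 = $14,584.57.
Total = $410,348.07 + $18,941.89 + $14,584.57 = $443,874.53.

$443,874.53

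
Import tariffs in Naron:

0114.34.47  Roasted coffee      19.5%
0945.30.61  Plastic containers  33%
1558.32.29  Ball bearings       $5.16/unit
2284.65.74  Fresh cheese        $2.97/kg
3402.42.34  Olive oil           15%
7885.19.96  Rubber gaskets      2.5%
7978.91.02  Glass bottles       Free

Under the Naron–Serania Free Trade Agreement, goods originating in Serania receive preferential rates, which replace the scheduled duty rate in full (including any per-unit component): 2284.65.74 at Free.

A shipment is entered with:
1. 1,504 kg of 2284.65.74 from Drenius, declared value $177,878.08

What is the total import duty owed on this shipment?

$4,466.88

Line 1 (2284.65.74, Drenius, 1,504 kg, $177,878.08):
Base rate for 2284.65.74 is $2.97/kg.
2284.65.74 has an FTA preferential rate, but origin Drenius is not Serania; base rate stands.
Duty = 1,504 × $2.97 = $4,466.88.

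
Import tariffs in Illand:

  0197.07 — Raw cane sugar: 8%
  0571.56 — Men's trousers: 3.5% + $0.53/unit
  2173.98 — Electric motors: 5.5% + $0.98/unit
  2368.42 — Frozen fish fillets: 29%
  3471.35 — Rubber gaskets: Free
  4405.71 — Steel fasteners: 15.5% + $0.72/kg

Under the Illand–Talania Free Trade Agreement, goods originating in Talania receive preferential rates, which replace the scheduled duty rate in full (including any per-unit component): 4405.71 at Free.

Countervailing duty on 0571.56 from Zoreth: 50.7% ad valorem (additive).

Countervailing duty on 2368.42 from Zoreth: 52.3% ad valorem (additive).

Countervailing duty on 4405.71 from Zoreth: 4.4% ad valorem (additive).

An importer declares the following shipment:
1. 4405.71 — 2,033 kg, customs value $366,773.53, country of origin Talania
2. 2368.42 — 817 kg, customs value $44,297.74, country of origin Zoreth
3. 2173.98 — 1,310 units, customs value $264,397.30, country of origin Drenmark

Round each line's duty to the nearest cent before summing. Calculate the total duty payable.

Line 1 (4405.71, Talania, 2,033 kg, $366,773.53):
Base rate for 4405.71 is 15.5% + $0.72/kg.
Origin Talania qualifies under the Illand–Talania agreement and 4405.71 is covered: preferential rate Free applies instead.
The additional-duty order on 4405.71 targets Zoreth, not Talania; it does not apply.
Duty = $366,773.53 × 0% = $0.00.
Line 2 (2368.42, Zoreth, 817 kg, $44,297.74):
Base rate for 2368.42 is 29%.
Additional duty on 2368.42 from Zoreth: +52.3%. Applied ad valorem rate: 29% + 52.3% = 81.3%.
Duty = $44,297.74 × 81.3% = $36,014.06.
Line 3 (2173.98, Drenmark, 1,310 units, $264,397.30):
Base rate for 2173.98 is 5.5% + $0.98/unit.
Duty = $264,397.30 × 5.5% + 1,310 × $0.98 = $15,825.65.
Total = $0.00 + $36,014.06 + $15,825.65 = $51,839.71.

$51,839.71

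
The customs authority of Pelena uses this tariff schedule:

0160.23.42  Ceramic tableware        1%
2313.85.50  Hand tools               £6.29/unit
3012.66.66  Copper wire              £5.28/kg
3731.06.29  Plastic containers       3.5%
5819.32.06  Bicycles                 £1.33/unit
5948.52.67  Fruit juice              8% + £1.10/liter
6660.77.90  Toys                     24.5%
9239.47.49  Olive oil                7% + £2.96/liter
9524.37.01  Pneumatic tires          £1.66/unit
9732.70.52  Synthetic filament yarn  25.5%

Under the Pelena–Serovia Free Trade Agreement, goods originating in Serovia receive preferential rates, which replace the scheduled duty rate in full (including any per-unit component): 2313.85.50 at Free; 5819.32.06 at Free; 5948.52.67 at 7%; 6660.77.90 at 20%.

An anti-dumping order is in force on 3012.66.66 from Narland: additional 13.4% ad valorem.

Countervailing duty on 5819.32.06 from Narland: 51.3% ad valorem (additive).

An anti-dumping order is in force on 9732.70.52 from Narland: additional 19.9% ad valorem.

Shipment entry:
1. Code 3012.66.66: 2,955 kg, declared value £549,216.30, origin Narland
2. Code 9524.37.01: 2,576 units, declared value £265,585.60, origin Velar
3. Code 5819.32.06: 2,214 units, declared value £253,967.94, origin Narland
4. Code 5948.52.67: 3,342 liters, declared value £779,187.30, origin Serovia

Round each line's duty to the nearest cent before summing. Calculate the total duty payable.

£281,246.82

Line 1 (3012.66.66, Narland, 2,955 kg, £549,216.30):
Base rate for 3012.66.66 is £5.28/kg.
Additional duty on 3012.66.66 from Narland: +13.4% ad valorem. Applied ad valorem rate = 13.4%.
Duty = £549,216.30 × 13.4% + 2,955 × £5.28 = £89,197.38.
Line 2 (9524.37.01, Velar, 2,576 units, £265,585.60):
Base rate for 9524.37.01 is £1.66/unit.
Duty = 2,576 × £1.66 = £4,276.16.
Line 3 (5819.32.06, Narland, 2,214 units, £253,967.94):
Base rate for 5819.32.06 is £1.33/unit.
5819.32.06 has an FTA preferential rate, but origin Narland is not Serovia; base rate stands.
Additional duty on 5819.32.06 from Narland: +51.3% ad valorem. Applied ad valorem rate = 51.3%.
Duty = £253,967.94 × 51.3% + 2,214 × £1.33 = £133,230.17.
Line 4 (5948.52.67, Serovia, 3,342 liters, £779,187.30):
Base rate for 5948.52.67 is 8% + £1.10/liter.
Origin Serovia qualifies under the Pelena–Serovia agreement and 5948.52.67 is covered: preferential rate 7% applies instead.
Duty = £779,187.30 × 7% = £54,543.11.
Total = £89,197.38 + £4,276.16 + £133,230.17 + £54,543.11 = £281,246.82.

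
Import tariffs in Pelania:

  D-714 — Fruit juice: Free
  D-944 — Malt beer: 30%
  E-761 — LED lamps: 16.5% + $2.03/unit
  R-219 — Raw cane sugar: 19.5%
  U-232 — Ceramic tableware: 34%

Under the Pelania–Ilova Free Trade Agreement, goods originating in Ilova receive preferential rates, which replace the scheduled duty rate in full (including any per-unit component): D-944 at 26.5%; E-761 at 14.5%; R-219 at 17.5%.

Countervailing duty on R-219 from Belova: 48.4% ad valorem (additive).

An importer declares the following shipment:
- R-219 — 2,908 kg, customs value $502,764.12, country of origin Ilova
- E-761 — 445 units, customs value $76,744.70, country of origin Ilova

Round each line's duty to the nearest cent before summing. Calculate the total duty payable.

$99,111.70

Line 1 (R-219, Ilova, 2,908 kg, $502,764.12):
Base rate for R-219 is 19.5%.
Origin Ilova qualifies under the Pelania–Ilova agreement and R-219 is covered: preferential rate 17.5% applies instead.
The additional-duty order on R-219 targets Belova, not Ilova; it does not apply.
Duty = $502,764.12 × 17.5% = $87,983.72.
Line 2 (E-761, Ilova, 445 units, $76,744.70):
Base rate for E-761 is 16.5% + $2.03/unit.
Origin Ilova qualifies under the Pelania–Ilova agreement and E-761 is covered: preferential rate 14.5% applies instead.
Duty = $76,744.70 × 14.5% = $11,127.98.
Total = $87,983.72 + $11,127.98 = $99,111.70.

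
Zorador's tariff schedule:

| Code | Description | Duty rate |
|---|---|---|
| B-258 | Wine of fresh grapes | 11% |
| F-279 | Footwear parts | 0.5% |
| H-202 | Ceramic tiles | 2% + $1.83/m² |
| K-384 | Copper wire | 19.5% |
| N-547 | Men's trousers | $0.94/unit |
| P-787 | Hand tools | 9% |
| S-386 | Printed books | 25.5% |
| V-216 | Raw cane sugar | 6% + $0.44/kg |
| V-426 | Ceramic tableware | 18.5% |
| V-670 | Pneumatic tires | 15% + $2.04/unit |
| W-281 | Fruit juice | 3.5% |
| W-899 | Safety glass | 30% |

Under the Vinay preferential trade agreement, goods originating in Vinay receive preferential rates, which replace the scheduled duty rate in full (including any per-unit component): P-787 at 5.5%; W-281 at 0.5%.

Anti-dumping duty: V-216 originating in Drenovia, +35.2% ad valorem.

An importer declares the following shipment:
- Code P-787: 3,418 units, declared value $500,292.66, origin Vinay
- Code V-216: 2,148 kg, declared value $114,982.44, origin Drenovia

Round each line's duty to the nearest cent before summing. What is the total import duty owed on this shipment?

Line 1 (P-787, Vinay, 3,418 units, $500,292.66):
Base rate for P-787 is 9%.
Origin Vinay qualifies under the Zorador–Vinay agreement and P-787 is covered: preferential rate 5.5% applies instead.
Duty = $500,292.66 × 5.5% = $27,516.10.
Line 2 (V-216, Drenovia, 2,148 kg, $114,982.44):
Base rate for V-216 is 6% + $0.44/kg.
Additional duty on V-216 from Drenovia: +35.2%. Applied ad valorem rate: 6% + 35.2% = 41.2%.
Duty = $114,982.44 × 41.2% + 2,148 × $0.44 = $48,317.89.
Total = $27,516.10 + $48,317.89 = $75,833.99.

$75,833.99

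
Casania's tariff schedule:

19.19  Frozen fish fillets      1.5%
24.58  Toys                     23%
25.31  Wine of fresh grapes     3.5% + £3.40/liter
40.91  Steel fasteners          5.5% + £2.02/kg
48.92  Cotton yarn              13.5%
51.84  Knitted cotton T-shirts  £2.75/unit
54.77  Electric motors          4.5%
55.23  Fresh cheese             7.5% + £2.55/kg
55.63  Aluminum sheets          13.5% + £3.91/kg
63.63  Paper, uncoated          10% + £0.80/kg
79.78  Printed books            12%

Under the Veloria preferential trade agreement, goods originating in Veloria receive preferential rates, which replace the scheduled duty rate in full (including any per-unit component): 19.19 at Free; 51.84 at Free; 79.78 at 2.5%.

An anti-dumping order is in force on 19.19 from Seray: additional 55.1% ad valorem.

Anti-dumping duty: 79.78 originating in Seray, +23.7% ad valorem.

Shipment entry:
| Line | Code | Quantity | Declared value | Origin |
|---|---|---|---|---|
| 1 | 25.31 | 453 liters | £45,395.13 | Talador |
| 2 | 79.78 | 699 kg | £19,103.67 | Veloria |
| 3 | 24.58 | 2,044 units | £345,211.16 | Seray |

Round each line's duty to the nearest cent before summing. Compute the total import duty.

Line 1 (25.31, Talador, 453 liters, £45,395.13):
Base rate for 25.31 is 3.5% + £3.40/liter.
Duty = £45,395.13 × 3.5% + 453 × £3.40 = £3,129.03.
Line 2 (79.78, Veloria, 699 kg, £19,103.67):
Base rate for 79.78 is 12%.
Origin Veloria qualifies under the Casania–Veloria agreement and 79.78 is covered: preferential rate 2.5% applies instead.
The additional-duty order on 79.78 targets Seray, not Veloria; it does not apply.
Duty = £19,103.67 × 2.5% = £477.59.
Line 3 (24.58, Seray, 2,044 units, £345,211.16):
Base rate for 24.58 is 23%.
Duty = £345,211.16 × 23% = £79,398.57.
Total = £3,129.03 + £477.59 + £79,398.57 = £83,005.19.

£83,005.19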